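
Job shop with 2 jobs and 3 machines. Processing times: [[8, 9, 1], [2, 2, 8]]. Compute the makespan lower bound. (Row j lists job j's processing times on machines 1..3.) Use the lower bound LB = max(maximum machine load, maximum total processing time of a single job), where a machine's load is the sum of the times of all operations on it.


Machine loads:
  Machine 1: 8 + 2 = 10
  Machine 2: 9 + 2 = 11
  Machine 3: 1 + 8 = 9
Max machine load = 11
Job totals:
  Job 1: 18
  Job 2: 12
Max job total = 18
Lower bound = max(11, 18) = 18

18


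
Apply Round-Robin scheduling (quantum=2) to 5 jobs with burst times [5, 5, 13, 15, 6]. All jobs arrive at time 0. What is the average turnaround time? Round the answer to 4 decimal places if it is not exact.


Time quantum = 2
Execution trace:
  J1 runs 2 units, time = 2
  J2 runs 2 units, time = 4
  J3 runs 2 units, time = 6
  J4 runs 2 units, time = 8
  J5 runs 2 units, time = 10
  J1 runs 2 units, time = 12
  J2 runs 2 units, time = 14
  J3 runs 2 units, time = 16
  J4 runs 2 units, time = 18
  J5 runs 2 units, time = 20
  J1 runs 1 units, time = 21
  J2 runs 1 units, time = 22
  J3 runs 2 units, time = 24
  J4 runs 2 units, time = 26
  J5 runs 2 units, time = 28
  J3 runs 2 units, time = 30
  J4 runs 2 units, time = 32
  J3 runs 2 units, time = 34
  J4 runs 2 units, time = 36
  J3 runs 2 units, time = 38
  J4 runs 2 units, time = 40
  J3 runs 1 units, time = 41
  J4 runs 2 units, time = 43
  J4 runs 1 units, time = 44
Finish times: [21, 22, 41, 44, 28]
Average turnaround = 156/5 = 31.2

31.2


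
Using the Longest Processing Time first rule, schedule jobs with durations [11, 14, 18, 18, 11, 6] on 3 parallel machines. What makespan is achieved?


Sort jobs in decreasing order (LPT): [18, 18, 14, 11, 11, 6]
Assign each job to the least loaded machine:
  Machine 1: jobs [18, 11], load = 29
  Machine 2: jobs [18, 6], load = 24
  Machine 3: jobs [14, 11], load = 25
Makespan = max load = 29

29


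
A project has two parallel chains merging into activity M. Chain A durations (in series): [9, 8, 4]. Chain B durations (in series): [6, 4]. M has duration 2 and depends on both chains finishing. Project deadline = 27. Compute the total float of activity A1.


Forward pass: ES(A1) = sum of predecessors on chain A = 0
EF = ES + duration = 0 + 9 = 9
Backward pass: LF(M) = deadline = 27; LS(M) = 27 - 2 = 25
LF(A1) = LS(M) - sum(successors on chain A) = 25 - 12 = 13
LS = LF - duration = 13 - 9 = 4
Total float = LS - ES = 4 - 0 = 4

4


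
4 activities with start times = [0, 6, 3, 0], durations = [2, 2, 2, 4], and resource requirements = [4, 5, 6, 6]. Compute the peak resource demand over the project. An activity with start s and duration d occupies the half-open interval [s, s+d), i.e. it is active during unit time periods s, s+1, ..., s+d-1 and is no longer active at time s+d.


Each activity i is active on [start_i, start_i + duration_i).
Compute total resource usage per time slot:
  t=0: active resources = [4, 6], total = 10
  t=1: active resources = [4, 6], total = 10
  t=2: active resources = [6], total = 6
  t=3: active resources = [6, 6], total = 12
  t=4: active resources = [6], total = 6
  t=5: active resources = [], total = 0
  t=6: active resources = [5], total = 5
  t=7: active resources = [5], total = 5
Peak resource demand = 12

12


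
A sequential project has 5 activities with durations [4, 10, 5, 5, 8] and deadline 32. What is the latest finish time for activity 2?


LF(activity 2) = deadline - sum of successor durations
Successors: activities 3 through 5 with durations [5, 5, 8]
Sum of successor durations = 18
LF = 32 - 18 = 14

14


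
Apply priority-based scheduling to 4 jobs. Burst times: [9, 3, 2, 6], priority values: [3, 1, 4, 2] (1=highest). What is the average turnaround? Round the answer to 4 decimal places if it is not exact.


Sort by priority (ascending = highest first):
Order: [(1, 3), (2, 6), (3, 9), (4, 2)]
Completion times:
  Priority 1, burst=3, C=3
  Priority 2, burst=6, C=9
  Priority 3, burst=9, C=18
  Priority 4, burst=2, C=20
Average turnaround = 50/4 = 12.5

12.5


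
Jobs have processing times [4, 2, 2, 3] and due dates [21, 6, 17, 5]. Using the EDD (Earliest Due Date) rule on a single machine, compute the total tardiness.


Sort by due date (EDD order): [(3, 5), (2, 6), (2, 17), (4, 21)]
Compute completion times and tardiness:
  Job 1: p=3, d=5, C=3, tardiness=max(0,3-5)=0
  Job 2: p=2, d=6, C=5, tardiness=max(0,5-6)=0
  Job 3: p=2, d=17, C=7, tardiness=max(0,7-17)=0
  Job 4: p=4, d=21, C=11, tardiness=max(0,11-21)=0
Total tardiness = 0

0


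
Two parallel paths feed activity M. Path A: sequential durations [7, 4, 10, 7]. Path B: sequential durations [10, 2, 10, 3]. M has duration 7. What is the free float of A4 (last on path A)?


ES(A4) = sum of predecessors on chain A = 21
EF(A4) = ES + duration = 21 + 7 = 28
Successor of A4 is M. ES(M) = max(sum(A), sum(B)) = max(28, 25) = 28
Free float = ES(successor) - EF(current) = 28 - 28 = 0

0


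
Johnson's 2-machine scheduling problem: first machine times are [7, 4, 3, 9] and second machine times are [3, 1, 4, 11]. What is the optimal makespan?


Apply Johnson's rule:
  Group 1 (a <= b): [(3, 3, 4), (4, 9, 11)]
  Group 2 (a > b): [(1, 7, 3), (2, 4, 1)]
Optimal job order: [3, 4, 1, 2]
Schedule:
  Job 3: M1 done at 3, M2 done at 7
  Job 4: M1 done at 12, M2 done at 23
  Job 1: M1 done at 19, M2 done at 26
  Job 2: M1 done at 23, M2 done at 27
Makespan = 27

27


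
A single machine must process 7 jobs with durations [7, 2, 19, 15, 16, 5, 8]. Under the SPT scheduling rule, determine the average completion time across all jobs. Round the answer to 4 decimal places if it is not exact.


Sort jobs by processing time (SPT order): [2, 5, 7, 8, 15, 16, 19]
Compute completion times sequentially:
  Job 1: processing = 2, completes at 2
  Job 2: processing = 5, completes at 7
  Job 3: processing = 7, completes at 14
  Job 4: processing = 8, completes at 22
  Job 5: processing = 15, completes at 37
  Job 6: processing = 16, completes at 53
  Job 7: processing = 19, completes at 72
Sum of completion times = 207
Average completion time = 207/7 = 29.5714

29.5714


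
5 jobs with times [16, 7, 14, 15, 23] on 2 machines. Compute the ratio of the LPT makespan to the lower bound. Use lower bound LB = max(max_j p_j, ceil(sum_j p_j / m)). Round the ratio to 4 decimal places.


LPT order: [23, 16, 15, 14, 7]
Machine loads after assignment: [37, 38]
LPT makespan = 38
Lower bound = max(max_job, ceil(total/2)) = max(23, 38) = 38
Ratio = 38 / 38 = 1.0

1.0


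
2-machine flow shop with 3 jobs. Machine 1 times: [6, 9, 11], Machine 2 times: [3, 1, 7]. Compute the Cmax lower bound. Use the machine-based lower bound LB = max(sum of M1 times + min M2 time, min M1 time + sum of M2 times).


LB1 = sum(M1 times) + min(M2 times) = 26 + 1 = 27
LB2 = min(M1 times) + sum(M2 times) = 6 + 11 = 17
Lower bound = max(LB1, LB2) = max(27, 17) = 27

27


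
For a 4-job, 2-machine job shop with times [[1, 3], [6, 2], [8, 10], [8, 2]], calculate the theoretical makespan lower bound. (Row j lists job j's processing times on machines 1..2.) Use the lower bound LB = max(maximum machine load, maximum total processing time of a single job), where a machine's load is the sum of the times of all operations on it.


Machine loads:
  Machine 1: 1 + 6 + 8 + 8 = 23
  Machine 2: 3 + 2 + 10 + 2 = 17
Max machine load = 23
Job totals:
  Job 1: 4
  Job 2: 8
  Job 3: 18
  Job 4: 10
Max job total = 18
Lower bound = max(23, 18) = 23

23


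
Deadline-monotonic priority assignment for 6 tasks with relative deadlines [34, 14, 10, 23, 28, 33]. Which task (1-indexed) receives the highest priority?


Sort tasks by relative deadline (ascending):
  Task 3: deadline = 10
  Task 2: deadline = 14
  Task 4: deadline = 23
  Task 5: deadline = 28
  Task 6: deadline = 33
  Task 1: deadline = 34
Priority order (highest first): [3, 2, 4, 5, 6, 1]
Highest priority task = 3

3


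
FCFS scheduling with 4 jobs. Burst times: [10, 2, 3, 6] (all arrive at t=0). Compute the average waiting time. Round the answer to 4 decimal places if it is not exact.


FCFS order (as given): [10, 2, 3, 6]
Waiting times:
  Job 1: wait = 0
  Job 2: wait = 10
  Job 3: wait = 12
  Job 4: wait = 15
Sum of waiting times = 37
Average waiting time = 37/4 = 9.25

9.25


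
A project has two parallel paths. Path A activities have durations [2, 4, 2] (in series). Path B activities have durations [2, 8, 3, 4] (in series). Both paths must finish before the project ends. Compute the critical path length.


Path A total = 2 + 4 + 2 = 8
Path B total = 2 + 8 + 3 + 4 = 17
Critical path = longest path = max(8, 17) = 17

17


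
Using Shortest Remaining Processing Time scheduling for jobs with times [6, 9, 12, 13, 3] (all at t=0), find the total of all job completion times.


Since all jobs arrive at t=0, SRPT equals SPT ordering.
SPT order: [3, 6, 9, 12, 13]
Completion times:
  Job 1: p=3, C=3
  Job 2: p=6, C=9
  Job 3: p=9, C=18
  Job 4: p=12, C=30
  Job 5: p=13, C=43
Total completion time = 3 + 9 + 18 + 30 + 43 = 103

103


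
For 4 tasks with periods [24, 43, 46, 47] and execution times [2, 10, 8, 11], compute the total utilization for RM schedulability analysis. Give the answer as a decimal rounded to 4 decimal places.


Compute individual utilizations (exact fractions):
  Task 1: C/T = 2/24 = 1/12 (approx. 0.0833)
  Task 2: C/T = 10/43 (approx. 0.2326)
  Task 3: C/T = 8/46 = 4/23 (approx. 0.1739)
  Task 4: C/T = 11/47 (approx. 0.234)
Total utilization U = 1/12 + 10/43 + 4/23 + 11/47 = 403759/557796
Rounded to 4 decimal places: U = 0.7238
RM (Liu & Layland) bound for 4 tasks = 0.756828; compare with U = 403759/557796 (approx. 0.723847)
U <= bound, so schedulable by RM sufficient condition.

0.7238


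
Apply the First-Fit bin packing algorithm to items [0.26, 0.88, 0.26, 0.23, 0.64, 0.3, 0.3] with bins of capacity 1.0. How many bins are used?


Place items sequentially using First-Fit:
  Item 0.26 -> new Bin 1
  Item 0.88 -> new Bin 2
  Item 0.26 -> Bin 1 (now 0.52)
  Item 0.23 -> Bin 1 (now 0.75)
  Item 0.64 -> new Bin 3
  Item 0.3 -> Bin 3 (now 0.94)
  Item 0.3 -> new Bin 4
Total bins used = 4

4


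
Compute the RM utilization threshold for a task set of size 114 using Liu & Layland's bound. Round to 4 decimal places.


Compute 2^(1/114) = 1.0060987606
Subtract 1: 1.0060987606 - 1 = 0.0060987606
Multiply by n: 114 * 0.0060987606 = 0.6952587084
Round to 4 dp: 0.6953

0.6953


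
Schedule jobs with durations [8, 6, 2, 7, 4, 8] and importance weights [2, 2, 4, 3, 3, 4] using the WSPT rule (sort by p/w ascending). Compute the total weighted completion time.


Compute p/w ratios and sort ascending (WSPT): [(2, 4), (4, 3), (8, 4), (7, 3), (6, 2), (8, 2)]
Compute weighted completion times:
  Job (p=2,w=4): C=2, w*C=4*2=8
  Job (p=4,w=3): C=6, w*C=3*6=18
  Job (p=8,w=4): C=14, w*C=4*14=56
  Job (p=7,w=3): C=21, w*C=3*21=63
  Job (p=6,w=2): C=27, w*C=2*27=54
  Job (p=8,w=2): C=35, w*C=2*35=70
Total weighted completion time = 269

269


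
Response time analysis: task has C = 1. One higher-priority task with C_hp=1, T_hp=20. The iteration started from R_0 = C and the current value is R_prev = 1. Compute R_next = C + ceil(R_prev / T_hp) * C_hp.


R_next = C + ceil(R_prev / T_hp) * C_hp
ceil(1 / 20) = ceil(0.05) = 1
Interference = 1 * 1 = 1
R_next = 1 + 1 = 2

2


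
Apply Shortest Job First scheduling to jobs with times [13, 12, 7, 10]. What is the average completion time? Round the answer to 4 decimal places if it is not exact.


SJF order (ascending): [7, 10, 12, 13]
Completion times:
  Job 1: burst=7, C=7
  Job 2: burst=10, C=17
  Job 3: burst=12, C=29
  Job 4: burst=13, C=42
Average completion = 95/4 = 23.75

23.75


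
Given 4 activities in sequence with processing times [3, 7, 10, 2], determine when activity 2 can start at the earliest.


Activity 2 starts after activities 1 through 1 complete.
Predecessor durations: [3]
ES = 3 = 3

3


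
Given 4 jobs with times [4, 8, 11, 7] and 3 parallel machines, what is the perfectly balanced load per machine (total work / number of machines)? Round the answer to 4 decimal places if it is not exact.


Total processing time = 4 + 8 + 11 + 7 = 30
Number of machines = 3
Ideal balanced load = 30 / 3 = 10.0

10.0


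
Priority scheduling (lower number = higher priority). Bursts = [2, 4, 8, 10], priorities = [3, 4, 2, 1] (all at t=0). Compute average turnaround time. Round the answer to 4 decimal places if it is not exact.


Sort by priority (ascending = highest first):
Order: [(1, 10), (2, 8), (3, 2), (4, 4)]
Completion times:
  Priority 1, burst=10, C=10
  Priority 2, burst=8, C=18
  Priority 3, burst=2, C=20
  Priority 4, burst=4, C=24
Average turnaround = 72/4 = 18.0

18.0


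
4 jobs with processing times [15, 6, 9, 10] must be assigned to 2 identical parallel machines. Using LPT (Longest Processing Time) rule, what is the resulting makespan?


Sort jobs in decreasing order (LPT): [15, 10, 9, 6]
Assign each job to the least loaded machine:
  Machine 1: jobs [15, 6], load = 21
  Machine 2: jobs [10, 9], load = 19
Makespan = max load = 21

21


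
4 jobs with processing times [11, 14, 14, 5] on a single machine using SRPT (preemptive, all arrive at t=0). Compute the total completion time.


Since all jobs arrive at t=0, SRPT equals SPT ordering.
SPT order: [5, 11, 14, 14]
Completion times:
  Job 1: p=5, C=5
  Job 2: p=11, C=16
  Job 3: p=14, C=30
  Job 4: p=14, C=44
Total completion time = 5 + 16 + 30 + 44 = 95

95


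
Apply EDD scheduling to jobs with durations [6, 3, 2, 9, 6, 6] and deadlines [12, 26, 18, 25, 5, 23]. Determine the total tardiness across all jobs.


Sort by due date (EDD order): [(6, 5), (6, 12), (2, 18), (6, 23), (9, 25), (3, 26)]
Compute completion times and tardiness:
  Job 1: p=6, d=5, C=6, tardiness=max(0,6-5)=1
  Job 2: p=6, d=12, C=12, tardiness=max(0,12-12)=0
  Job 3: p=2, d=18, C=14, tardiness=max(0,14-18)=0
  Job 4: p=6, d=23, C=20, tardiness=max(0,20-23)=0
  Job 5: p=9, d=25, C=29, tardiness=max(0,29-25)=4
  Job 6: p=3, d=26, C=32, tardiness=max(0,32-26)=6
Total tardiness = 11

11


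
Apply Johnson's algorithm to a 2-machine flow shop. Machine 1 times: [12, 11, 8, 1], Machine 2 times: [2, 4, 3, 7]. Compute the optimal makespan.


Apply Johnson's rule:
  Group 1 (a <= b): [(4, 1, 7)]
  Group 2 (a > b): [(2, 11, 4), (3, 8, 3), (1, 12, 2)]
Optimal job order: [4, 2, 3, 1]
Schedule:
  Job 4: M1 done at 1, M2 done at 8
  Job 2: M1 done at 12, M2 done at 16
  Job 3: M1 done at 20, M2 done at 23
  Job 1: M1 done at 32, M2 done at 34
Makespan = 34

34


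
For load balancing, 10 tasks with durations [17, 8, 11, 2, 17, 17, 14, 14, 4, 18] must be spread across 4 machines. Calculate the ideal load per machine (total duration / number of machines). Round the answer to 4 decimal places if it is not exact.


Total processing time = 17 + 8 + 11 + 2 + 17 + 17 + 14 + 14 + 4 + 18 = 122
Number of machines = 4
Ideal balanced load = 122 / 4 = 30.5

30.5


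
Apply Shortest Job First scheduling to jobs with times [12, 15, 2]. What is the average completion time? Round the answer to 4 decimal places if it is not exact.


SJF order (ascending): [2, 12, 15]
Completion times:
  Job 1: burst=2, C=2
  Job 2: burst=12, C=14
  Job 3: burst=15, C=29
Average completion = 45/3 = 15.0

15.0


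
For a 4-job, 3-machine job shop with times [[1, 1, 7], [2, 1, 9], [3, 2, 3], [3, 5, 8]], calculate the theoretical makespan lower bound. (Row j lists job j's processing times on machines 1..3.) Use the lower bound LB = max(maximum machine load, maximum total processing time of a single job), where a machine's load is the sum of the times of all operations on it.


Machine loads:
  Machine 1: 1 + 2 + 3 + 3 = 9
  Machine 2: 1 + 1 + 2 + 5 = 9
  Machine 3: 7 + 9 + 3 + 8 = 27
Max machine load = 27
Job totals:
  Job 1: 9
  Job 2: 12
  Job 3: 8
  Job 4: 16
Max job total = 16
Lower bound = max(27, 16) = 27

27


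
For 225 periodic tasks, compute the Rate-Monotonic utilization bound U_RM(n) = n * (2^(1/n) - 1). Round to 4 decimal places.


Compute 2^(1/225) = 1.0030854042
Subtract 1: 1.0030854042 - 1 = 0.0030854042
Multiply by n: 225 * 0.0030854042 = 0.6942159450
Round to 4 dp: 0.6942

0.6942


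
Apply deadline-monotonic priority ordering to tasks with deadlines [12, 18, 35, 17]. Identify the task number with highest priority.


Sort tasks by relative deadline (ascending):
  Task 1: deadline = 12
  Task 4: deadline = 17
  Task 2: deadline = 18
  Task 3: deadline = 35
Priority order (highest first): [1, 4, 2, 3]
Highest priority task = 1

1


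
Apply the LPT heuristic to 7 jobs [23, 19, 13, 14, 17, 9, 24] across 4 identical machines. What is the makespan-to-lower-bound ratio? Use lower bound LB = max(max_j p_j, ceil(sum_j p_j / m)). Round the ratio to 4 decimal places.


LPT order: [24, 23, 19, 17, 14, 13, 9]
Machine loads after assignment: [24, 32, 32, 31]
LPT makespan = 32
Lower bound = max(max_job, ceil(total/4)) = max(24, 30) = 30
Ratio = 32 / 30 = 1.0667

1.0667


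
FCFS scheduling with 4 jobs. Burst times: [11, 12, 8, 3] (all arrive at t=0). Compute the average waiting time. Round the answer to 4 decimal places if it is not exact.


FCFS order (as given): [11, 12, 8, 3]
Waiting times:
  Job 1: wait = 0
  Job 2: wait = 11
  Job 3: wait = 23
  Job 4: wait = 31
Sum of waiting times = 65
Average waiting time = 65/4 = 16.25

16.25


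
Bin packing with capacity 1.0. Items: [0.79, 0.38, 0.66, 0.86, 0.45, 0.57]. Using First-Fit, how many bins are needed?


Place items sequentially using First-Fit:
  Item 0.79 -> new Bin 1
  Item 0.38 -> new Bin 2
  Item 0.66 -> new Bin 3
  Item 0.86 -> new Bin 4
  Item 0.45 -> Bin 2 (now 0.83)
  Item 0.57 -> new Bin 5
Total bins used = 5

5


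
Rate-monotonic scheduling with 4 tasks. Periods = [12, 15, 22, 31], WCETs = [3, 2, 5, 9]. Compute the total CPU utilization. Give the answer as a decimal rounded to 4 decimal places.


Compute individual utilizations (exact fractions):
  Task 1: C/T = 3/12 = 1/4 (approx. 0.25)
  Task 2: C/T = 2/15 (approx. 0.1333)
  Task 3: C/T = 5/22 (approx. 0.2273)
  Task 4: C/T = 9/31 (approx. 0.2903)
Total utilization U = 1/4 + 2/15 + 5/22 + 9/31 = 18433/20460
Rounded to 4 decimal places: U = 0.9009
RM (Liu & Layland) bound for 4 tasks = 0.756828; compare with U = 18433/20460 (approx. 0.900929)
bound < U <= 1, so the RM sufficient condition is not met (inconclusive; an exact test such as response-time analysis is needed).

0.9009


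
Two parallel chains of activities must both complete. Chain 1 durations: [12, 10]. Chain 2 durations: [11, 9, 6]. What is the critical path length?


Path A total = 12 + 10 = 22
Path B total = 11 + 9 + 6 = 26
Critical path = longest path = max(22, 26) = 26

26


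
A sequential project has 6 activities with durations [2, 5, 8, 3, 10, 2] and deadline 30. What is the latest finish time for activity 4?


LF(activity 4) = deadline - sum of successor durations
Successors: activities 5 through 6 with durations [10, 2]
Sum of successor durations = 12
LF = 30 - 12 = 18

18


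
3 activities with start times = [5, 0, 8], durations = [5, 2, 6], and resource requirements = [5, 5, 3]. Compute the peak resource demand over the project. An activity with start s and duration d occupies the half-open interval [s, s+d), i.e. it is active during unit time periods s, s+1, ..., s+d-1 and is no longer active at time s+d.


Each activity i is active on [start_i, start_i + duration_i).
Compute total resource usage per time slot:
  t=0: active resources = [5], total = 5
  t=1: active resources = [5], total = 5
  t=2: active resources = [], total = 0
  t=3: active resources = [], total = 0
  t=4: active resources = [], total = 0
  t=5: active resources = [5], total = 5
  t=6: active resources = [5], total = 5
  t=7: active resources = [5], total = 5
  t=8: active resources = [5, 3], total = 8
  t=9: active resources = [5, 3], total = 8
  t=10: active resources = [3], total = 3
  t=11: active resources = [3], total = 3
  t=12: active resources = [3], total = 3
  t=13: active resources = [3], total = 3
Peak resource demand = 8

8


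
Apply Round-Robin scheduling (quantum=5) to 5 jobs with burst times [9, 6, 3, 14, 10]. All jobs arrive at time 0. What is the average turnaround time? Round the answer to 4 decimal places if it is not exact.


Time quantum = 5
Execution trace:
  J1 runs 5 units, time = 5
  J2 runs 5 units, time = 10
  J3 runs 3 units, time = 13
  J4 runs 5 units, time = 18
  J5 runs 5 units, time = 23
  J1 runs 4 units, time = 27
  J2 runs 1 units, time = 28
  J4 runs 5 units, time = 33
  J5 runs 5 units, time = 38
  J4 runs 4 units, time = 42
Finish times: [27, 28, 13, 42, 38]
Average turnaround = 148/5 = 29.6

29.6


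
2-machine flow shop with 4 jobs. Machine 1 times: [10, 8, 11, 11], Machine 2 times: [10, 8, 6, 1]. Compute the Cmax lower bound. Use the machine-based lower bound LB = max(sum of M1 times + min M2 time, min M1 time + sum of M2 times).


LB1 = sum(M1 times) + min(M2 times) = 40 + 1 = 41
LB2 = min(M1 times) + sum(M2 times) = 8 + 25 = 33
Lower bound = max(LB1, LB2) = max(41, 33) = 41

41


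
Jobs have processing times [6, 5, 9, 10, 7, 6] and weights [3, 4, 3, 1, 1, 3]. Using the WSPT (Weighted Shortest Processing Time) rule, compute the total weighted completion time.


Compute p/w ratios and sort ascending (WSPT): [(5, 4), (6, 3), (6, 3), (9, 3), (7, 1), (10, 1)]
Compute weighted completion times:
  Job (p=5,w=4): C=5, w*C=4*5=20
  Job (p=6,w=3): C=11, w*C=3*11=33
  Job (p=6,w=3): C=17, w*C=3*17=51
  Job (p=9,w=3): C=26, w*C=3*26=78
  Job (p=7,w=1): C=33, w*C=1*33=33
  Job (p=10,w=1): C=43, w*C=1*43=43
Total weighted completion time = 258

258


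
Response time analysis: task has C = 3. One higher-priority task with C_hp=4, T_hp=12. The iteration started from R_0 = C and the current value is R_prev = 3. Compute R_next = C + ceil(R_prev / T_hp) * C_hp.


R_next = C + ceil(R_prev / T_hp) * C_hp
ceil(3 / 12) = ceil(0.25) = 1
Interference = 1 * 4 = 4
R_next = 3 + 4 = 7

7


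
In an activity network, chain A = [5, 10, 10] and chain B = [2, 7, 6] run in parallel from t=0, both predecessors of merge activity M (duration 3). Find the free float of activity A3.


ES(A3) = sum of predecessors on chain A = 15
EF(A3) = ES + duration = 15 + 10 = 25
Successor of A3 is M. ES(M) = max(sum(A), sum(B)) = max(25, 15) = 25
Free float = ES(successor) - EF(current) = 25 - 25 = 0

0


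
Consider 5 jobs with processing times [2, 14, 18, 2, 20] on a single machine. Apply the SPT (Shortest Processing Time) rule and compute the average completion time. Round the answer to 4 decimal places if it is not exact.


Sort jobs by processing time (SPT order): [2, 2, 14, 18, 20]
Compute completion times sequentially:
  Job 1: processing = 2, completes at 2
  Job 2: processing = 2, completes at 4
  Job 3: processing = 14, completes at 18
  Job 4: processing = 18, completes at 36
  Job 5: processing = 20, completes at 56
Sum of completion times = 116
Average completion time = 116/5 = 23.2

23.2


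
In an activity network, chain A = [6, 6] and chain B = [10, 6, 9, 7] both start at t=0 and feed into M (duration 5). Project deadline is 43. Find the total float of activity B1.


Forward pass: ES(B1) = sum of predecessors on chain B = 0
EF = ES + duration = 0 + 10 = 10
Backward pass: LF(M) = deadline = 43; LS(M) = 43 - 5 = 38
LF(B1) = LS(M) - sum(successors on chain B) = 38 - 22 = 16
LS = LF - duration = 16 - 10 = 6
Total float = LS - ES = 6 - 0 = 6

6


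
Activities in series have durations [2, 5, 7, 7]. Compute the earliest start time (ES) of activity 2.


Activity 2 starts after activities 1 through 1 complete.
Predecessor durations: [2]
ES = 2 = 2

2


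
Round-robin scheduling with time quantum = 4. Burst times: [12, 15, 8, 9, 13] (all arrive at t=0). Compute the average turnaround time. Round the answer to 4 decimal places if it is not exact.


Time quantum = 4
Execution trace:
  J1 runs 4 units, time = 4
  J2 runs 4 units, time = 8
  J3 runs 4 units, time = 12
  J4 runs 4 units, time = 16
  J5 runs 4 units, time = 20
  J1 runs 4 units, time = 24
  J2 runs 4 units, time = 28
  J3 runs 4 units, time = 32
  J4 runs 4 units, time = 36
  J5 runs 4 units, time = 40
  J1 runs 4 units, time = 44
  J2 runs 4 units, time = 48
  J4 runs 1 units, time = 49
  J5 runs 4 units, time = 53
  J2 runs 3 units, time = 56
  J5 runs 1 units, time = 57
Finish times: [44, 56, 32, 49, 57]
Average turnaround = 238/5 = 47.6

47.6


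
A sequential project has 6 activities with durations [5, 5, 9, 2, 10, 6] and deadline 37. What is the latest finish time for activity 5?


LF(activity 5) = deadline - sum of successor durations
Successors: activities 6 through 6 with durations [6]
Sum of successor durations = 6
LF = 37 - 6 = 31

31


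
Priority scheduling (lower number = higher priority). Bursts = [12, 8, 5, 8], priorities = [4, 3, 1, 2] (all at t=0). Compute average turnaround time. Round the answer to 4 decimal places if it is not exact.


Sort by priority (ascending = highest first):
Order: [(1, 5), (2, 8), (3, 8), (4, 12)]
Completion times:
  Priority 1, burst=5, C=5
  Priority 2, burst=8, C=13
  Priority 3, burst=8, C=21
  Priority 4, burst=12, C=33
Average turnaround = 72/4 = 18.0

18.0


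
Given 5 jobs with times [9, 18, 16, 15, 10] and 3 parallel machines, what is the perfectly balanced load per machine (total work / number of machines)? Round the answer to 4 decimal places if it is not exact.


Total processing time = 9 + 18 + 16 + 15 + 10 = 68
Number of machines = 3
Ideal balanced load = 68 / 3 = 22.6667

22.6667


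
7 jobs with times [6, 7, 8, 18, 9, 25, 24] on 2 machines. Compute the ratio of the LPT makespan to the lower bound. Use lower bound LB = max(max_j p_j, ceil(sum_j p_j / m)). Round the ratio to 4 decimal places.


LPT order: [25, 24, 18, 9, 8, 7, 6]
Machine loads after assignment: [49, 48]
LPT makespan = 49
Lower bound = max(max_job, ceil(total/2)) = max(25, 49) = 49
Ratio = 49 / 49 = 1.0

1.0


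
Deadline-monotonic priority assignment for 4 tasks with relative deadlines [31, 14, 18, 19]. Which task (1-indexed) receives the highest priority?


Sort tasks by relative deadline (ascending):
  Task 2: deadline = 14
  Task 3: deadline = 18
  Task 4: deadline = 19
  Task 1: deadline = 31
Priority order (highest first): [2, 3, 4, 1]
Highest priority task = 2

2


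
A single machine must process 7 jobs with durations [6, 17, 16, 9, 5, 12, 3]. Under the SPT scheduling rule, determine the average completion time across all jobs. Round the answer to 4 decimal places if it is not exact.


Sort jobs by processing time (SPT order): [3, 5, 6, 9, 12, 16, 17]
Compute completion times sequentially:
  Job 1: processing = 3, completes at 3
  Job 2: processing = 5, completes at 8
  Job 3: processing = 6, completes at 14
  Job 4: processing = 9, completes at 23
  Job 5: processing = 12, completes at 35
  Job 6: processing = 16, completes at 51
  Job 7: processing = 17, completes at 68
Sum of completion times = 202
Average completion time = 202/7 = 28.8571

28.8571


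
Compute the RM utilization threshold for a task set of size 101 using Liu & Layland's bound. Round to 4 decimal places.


Compute 2^(1/101) = 1.0068864466
Subtract 1: 1.0068864466 - 1 = 0.0068864466
Multiply by n: 101 * 0.0068864466 = 0.6955311066
Round to 4 dp: 0.6955

0.6955


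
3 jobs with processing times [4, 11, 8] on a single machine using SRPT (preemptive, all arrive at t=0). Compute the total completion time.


Since all jobs arrive at t=0, SRPT equals SPT ordering.
SPT order: [4, 8, 11]
Completion times:
  Job 1: p=4, C=4
  Job 2: p=8, C=12
  Job 3: p=11, C=23
Total completion time = 4 + 12 + 23 = 39

39


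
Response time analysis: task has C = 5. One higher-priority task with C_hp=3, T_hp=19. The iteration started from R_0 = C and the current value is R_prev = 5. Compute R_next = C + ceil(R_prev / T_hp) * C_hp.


R_next = C + ceil(R_prev / T_hp) * C_hp
ceil(5 / 19) = ceil(0.2632) = 1
Interference = 1 * 3 = 3
R_next = 5 + 3 = 8

8


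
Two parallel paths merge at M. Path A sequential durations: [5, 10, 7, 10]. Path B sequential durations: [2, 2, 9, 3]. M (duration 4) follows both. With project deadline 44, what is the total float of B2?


Forward pass: ES(B2) = sum of predecessors on chain B = 2
EF = ES + duration = 2 + 2 = 4
Backward pass: LF(M) = deadline = 44; LS(M) = 44 - 4 = 40
LF(B2) = LS(M) - sum(successors on chain B) = 40 - 12 = 28
LS = LF - duration = 28 - 2 = 26
Total float = LS - ES = 26 - 2 = 24

24


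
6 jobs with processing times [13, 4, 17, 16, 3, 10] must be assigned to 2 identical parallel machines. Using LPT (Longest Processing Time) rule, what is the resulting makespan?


Sort jobs in decreasing order (LPT): [17, 16, 13, 10, 4, 3]
Assign each job to the least loaded machine:
  Machine 1: jobs [17, 10, 4], load = 31
  Machine 2: jobs [16, 13, 3], load = 32
Makespan = max load = 32

32


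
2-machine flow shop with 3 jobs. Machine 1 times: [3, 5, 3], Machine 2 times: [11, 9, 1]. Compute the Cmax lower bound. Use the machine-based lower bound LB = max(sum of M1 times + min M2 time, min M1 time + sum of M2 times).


LB1 = sum(M1 times) + min(M2 times) = 11 + 1 = 12
LB2 = min(M1 times) + sum(M2 times) = 3 + 21 = 24
Lower bound = max(LB1, LB2) = max(12, 24) = 24

24


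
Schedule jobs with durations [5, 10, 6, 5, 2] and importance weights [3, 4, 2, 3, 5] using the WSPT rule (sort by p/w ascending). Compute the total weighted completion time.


Compute p/w ratios and sort ascending (WSPT): [(2, 5), (5, 3), (5, 3), (10, 4), (6, 2)]
Compute weighted completion times:
  Job (p=2,w=5): C=2, w*C=5*2=10
  Job (p=5,w=3): C=7, w*C=3*7=21
  Job (p=5,w=3): C=12, w*C=3*12=36
  Job (p=10,w=4): C=22, w*C=4*22=88
  Job (p=6,w=2): C=28, w*C=2*28=56
Total weighted completion time = 211

211


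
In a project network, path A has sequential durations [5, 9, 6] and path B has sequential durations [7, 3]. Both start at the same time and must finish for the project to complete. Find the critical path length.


Path A total = 5 + 9 + 6 = 20
Path B total = 7 + 3 = 10
Critical path = longest path = max(20, 10) = 20

20


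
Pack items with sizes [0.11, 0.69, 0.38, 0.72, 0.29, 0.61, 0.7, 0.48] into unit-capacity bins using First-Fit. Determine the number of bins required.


Place items sequentially using First-Fit:
  Item 0.11 -> new Bin 1
  Item 0.69 -> Bin 1 (now 0.8)
  Item 0.38 -> new Bin 2
  Item 0.72 -> new Bin 3
  Item 0.29 -> Bin 2 (now 0.67)
  Item 0.61 -> new Bin 4
  Item 0.7 -> new Bin 5
  Item 0.48 -> new Bin 6
Total bins used = 6

6


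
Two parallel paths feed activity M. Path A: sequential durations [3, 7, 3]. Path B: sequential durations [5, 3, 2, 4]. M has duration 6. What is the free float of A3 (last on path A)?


ES(A3) = sum of predecessors on chain A = 10
EF(A3) = ES + duration = 10 + 3 = 13
Successor of A3 is M. ES(M) = max(sum(A), sum(B)) = max(13, 14) = 14
Free float = ES(successor) - EF(current) = 14 - 13 = 1

1


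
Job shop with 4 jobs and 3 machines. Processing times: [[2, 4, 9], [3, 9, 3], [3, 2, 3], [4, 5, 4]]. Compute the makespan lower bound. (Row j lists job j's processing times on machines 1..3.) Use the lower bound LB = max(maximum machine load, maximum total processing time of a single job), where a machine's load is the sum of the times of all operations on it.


Machine loads:
  Machine 1: 2 + 3 + 3 + 4 = 12
  Machine 2: 4 + 9 + 2 + 5 = 20
  Machine 3: 9 + 3 + 3 + 4 = 19
Max machine load = 20
Job totals:
  Job 1: 15
  Job 2: 15
  Job 3: 8
  Job 4: 13
Max job total = 15
Lower bound = max(20, 15) = 20

20


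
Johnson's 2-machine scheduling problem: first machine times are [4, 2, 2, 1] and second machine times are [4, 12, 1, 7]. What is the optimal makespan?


Apply Johnson's rule:
  Group 1 (a <= b): [(4, 1, 7), (2, 2, 12), (1, 4, 4)]
  Group 2 (a > b): [(3, 2, 1)]
Optimal job order: [4, 2, 1, 3]
Schedule:
  Job 4: M1 done at 1, M2 done at 8
  Job 2: M1 done at 3, M2 done at 20
  Job 1: M1 done at 7, M2 done at 24
  Job 3: M1 done at 9, M2 done at 25
Makespan = 25

25


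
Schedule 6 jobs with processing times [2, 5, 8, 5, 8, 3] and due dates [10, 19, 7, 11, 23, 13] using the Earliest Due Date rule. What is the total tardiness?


Sort by due date (EDD order): [(8, 7), (2, 10), (5, 11), (3, 13), (5, 19), (8, 23)]
Compute completion times and tardiness:
  Job 1: p=8, d=7, C=8, tardiness=max(0,8-7)=1
  Job 2: p=2, d=10, C=10, tardiness=max(0,10-10)=0
  Job 3: p=5, d=11, C=15, tardiness=max(0,15-11)=4
  Job 4: p=3, d=13, C=18, tardiness=max(0,18-13)=5
  Job 5: p=5, d=19, C=23, tardiness=max(0,23-19)=4
  Job 6: p=8, d=23, C=31, tardiness=max(0,31-23)=8
Total tardiness = 22

22


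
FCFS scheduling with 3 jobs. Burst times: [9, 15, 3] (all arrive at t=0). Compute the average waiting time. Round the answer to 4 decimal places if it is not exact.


FCFS order (as given): [9, 15, 3]
Waiting times:
  Job 1: wait = 0
  Job 2: wait = 9
  Job 3: wait = 24
Sum of waiting times = 33
Average waiting time = 33/3 = 11.0

11.0


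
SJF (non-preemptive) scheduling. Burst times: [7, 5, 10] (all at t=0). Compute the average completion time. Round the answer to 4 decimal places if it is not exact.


SJF order (ascending): [5, 7, 10]
Completion times:
  Job 1: burst=5, C=5
  Job 2: burst=7, C=12
  Job 3: burst=10, C=22
Average completion = 39/3 = 13.0

13.0


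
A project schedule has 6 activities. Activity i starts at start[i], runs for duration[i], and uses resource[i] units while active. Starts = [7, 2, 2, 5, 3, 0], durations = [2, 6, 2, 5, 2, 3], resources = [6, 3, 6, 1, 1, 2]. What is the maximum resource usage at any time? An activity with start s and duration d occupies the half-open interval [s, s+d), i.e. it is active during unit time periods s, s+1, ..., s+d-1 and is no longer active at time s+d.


Each activity i is active on [start_i, start_i + duration_i).
Compute total resource usage per time slot:
  t=0: active resources = [2], total = 2
  t=1: active resources = [2], total = 2
  t=2: active resources = [3, 6, 2], total = 11
  t=3: active resources = [3, 6, 1], total = 10
  t=4: active resources = [3, 1], total = 4
  t=5: active resources = [3, 1], total = 4
  t=6: active resources = [3, 1], total = 4
  t=7: active resources = [6, 3, 1], total = 10
  t=8: active resources = [6, 1], total = 7
  t=9: active resources = [1], total = 1
Peak resource demand = 11

11


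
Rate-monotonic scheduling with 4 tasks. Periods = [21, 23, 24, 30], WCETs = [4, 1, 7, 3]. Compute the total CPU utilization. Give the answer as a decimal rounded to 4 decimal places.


Compute individual utilizations (exact fractions):
  Task 1: C/T = 4/21 (approx. 0.1905)
  Task 2: C/T = 1/23 (approx. 0.0435)
  Task 3: C/T = 7/24 (approx. 0.2917)
  Task 4: C/T = 3/30 = 1/10 (approx. 0.1)
Total utilization U = 4/21 + 1/23 + 7/24 + 1/10 = 4029/6440
Rounded to 4 decimal places: U = 0.6256
RM (Liu & Layland) bound for 4 tasks = 0.756828; compare with U = 4029/6440 (approx. 0.625621)
U <= bound, so schedulable by RM sufficient condition.

0.6256


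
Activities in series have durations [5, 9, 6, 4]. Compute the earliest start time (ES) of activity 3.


Activity 3 starts after activities 1 through 2 complete.
Predecessor durations: [5, 9]
ES = 5 + 9 = 14

14


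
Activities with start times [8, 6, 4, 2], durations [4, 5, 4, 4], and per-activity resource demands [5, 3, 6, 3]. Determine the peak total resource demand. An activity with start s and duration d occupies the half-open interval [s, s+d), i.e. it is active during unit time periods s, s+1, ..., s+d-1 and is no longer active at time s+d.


Each activity i is active on [start_i, start_i + duration_i).
Compute total resource usage per time slot:
  t=0: active resources = [], total = 0
  t=1: active resources = [], total = 0
  t=2: active resources = [3], total = 3
  t=3: active resources = [3], total = 3
  t=4: active resources = [6, 3], total = 9
  t=5: active resources = [6, 3], total = 9
  t=6: active resources = [3, 6], total = 9
  t=7: active resources = [3, 6], total = 9
  t=8: active resources = [5, 3], total = 8
  t=9: active resources = [5, 3], total = 8
  t=10: active resources = [5, 3], total = 8
  t=11: active resources = [5], total = 5
Peak resource demand = 9

9


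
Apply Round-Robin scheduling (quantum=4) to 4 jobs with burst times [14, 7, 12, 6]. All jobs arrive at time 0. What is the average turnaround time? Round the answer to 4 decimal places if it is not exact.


Time quantum = 4
Execution trace:
  J1 runs 4 units, time = 4
  J2 runs 4 units, time = 8
  J3 runs 4 units, time = 12
  J4 runs 4 units, time = 16
  J1 runs 4 units, time = 20
  J2 runs 3 units, time = 23
  J3 runs 4 units, time = 27
  J4 runs 2 units, time = 29
  J1 runs 4 units, time = 33
  J3 runs 4 units, time = 37
  J1 runs 2 units, time = 39
Finish times: [39, 23, 37, 29]
Average turnaround = 128/4 = 32.0

32.0


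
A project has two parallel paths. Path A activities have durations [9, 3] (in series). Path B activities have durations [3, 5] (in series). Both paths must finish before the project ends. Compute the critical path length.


Path A total = 9 + 3 = 12
Path B total = 3 + 5 = 8
Critical path = longest path = max(12, 8) = 12

12


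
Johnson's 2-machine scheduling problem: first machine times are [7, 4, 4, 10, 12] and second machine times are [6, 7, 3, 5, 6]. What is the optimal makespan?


Apply Johnson's rule:
  Group 1 (a <= b): [(2, 4, 7)]
  Group 2 (a > b): [(1, 7, 6), (5, 12, 6), (4, 10, 5), (3, 4, 3)]
Optimal job order: [2, 1, 5, 4, 3]
Schedule:
  Job 2: M1 done at 4, M2 done at 11
  Job 1: M1 done at 11, M2 done at 17
  Job 5: M1 done at 23, M2 done at 29
  Job 4: M1 done at 33, M2 done at 38
  Job 3: M1 done at 37, M2 done at 41
Makespan = 41

41


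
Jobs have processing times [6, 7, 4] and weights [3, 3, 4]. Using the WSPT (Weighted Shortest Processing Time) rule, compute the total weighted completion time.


Compute p/w ratios and sort ascending (WSPT): [(4, 4), (6, 3), (7, 3)]
Compute weighted completion times:
  Job (p=4,w=4): C=4, w*C=4*4=16
  Job (p=6,w=3): C=10, w*C=3*10=30
  Job (p=7,w=3): C=17, w*C=3*17=51
Total weighted completion time = 97

97


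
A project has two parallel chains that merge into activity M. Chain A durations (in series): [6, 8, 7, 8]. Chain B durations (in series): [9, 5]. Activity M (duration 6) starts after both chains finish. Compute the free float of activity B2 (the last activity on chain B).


ES(B2) = sum of predecessors on chain B = 9
EF(B2) = ES + duration = 9 + 5 = 14
Successor of B2 is M. ES(M) = max(sum(A), sum(B)) = max(29, 14) = 29
Free float = ES(successor) - EF(current) = 29 - 14 = 15

15


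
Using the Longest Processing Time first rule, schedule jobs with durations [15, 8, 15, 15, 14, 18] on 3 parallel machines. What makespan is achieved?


Sort jobs in decreasing order (LPT): [18, 15, 15, 15, 14, 8]
Assign each job to the least loaded machine:
  Machine 1: jobs [18, 8], load = 26
  Machine 2: jobs [15, 15], load = 30
  Machine 3: jobs [15, 14], load = 29
Makespan = max load = 30

30


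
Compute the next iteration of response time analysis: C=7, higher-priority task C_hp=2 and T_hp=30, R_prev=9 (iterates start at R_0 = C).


R_next = C + ceil(R_prev / T_hp) * C_hp
ceil(9 / 30) = ceil(0.3) = 1
Interference = 1 * 2 = 2
R_next = 7 + 2 = 9
R_next = R_prev, so the iteration has converged (response time = 9).

9


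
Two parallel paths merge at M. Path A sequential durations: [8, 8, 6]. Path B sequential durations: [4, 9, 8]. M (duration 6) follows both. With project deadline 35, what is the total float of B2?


Forward pass: ES(B2) = sum of predecessors on chain B = 4
EF = ES + duration = 4 + 9 = 13
Backward pass: LF(M) = deadline = 35; LS(M) = 35 - 6 = 29
LF(B2) = LS(M) - sum(successors on chain B) = 29 - 8 = 21
LS = LF - duration = 21 - 9 = 12
Total float = LS - ES = 12 - 4 = 8

8
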